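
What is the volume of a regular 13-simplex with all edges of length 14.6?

For a regular n-simplex with edge a, V = (a^n / n!)·√((n+1)/2^n). With a=14.6, n=13: V ≈ 9092.34.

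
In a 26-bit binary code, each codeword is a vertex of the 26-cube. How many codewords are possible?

The 26-cube has 2^26 = 67108864 vertices.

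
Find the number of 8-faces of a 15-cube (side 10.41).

Choose 8 of 15 axes to span the face (C(15,8) = 6435 ways), then fix each of the remaining 7 coordinates at one of its two extreme values (2^7 = 128 ways): 6435·128 = 823680.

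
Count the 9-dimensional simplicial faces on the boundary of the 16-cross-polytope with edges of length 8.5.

Number of 9-faces = 2^(9+1) · C(16,9+1) = 1024 · 8008 = 8200192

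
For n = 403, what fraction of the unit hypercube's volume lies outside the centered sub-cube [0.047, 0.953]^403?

Shell fraction = 1 - (1-0.094)^403 ≈ 1 - 5.28e-18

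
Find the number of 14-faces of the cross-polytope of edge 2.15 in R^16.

Number of 14-faces = 2^(14+1) · C(16,14+1) = 32768 · 16 = 524288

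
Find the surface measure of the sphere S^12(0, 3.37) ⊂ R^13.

|∂B_13(3.37)| ≈ 2.54006e+07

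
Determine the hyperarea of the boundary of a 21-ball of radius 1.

The surface area of an n-ball is 2π^(n/2) r^(n-1) / Γ(n/2). For n=21, r=1: 2048·π^10/654729075 ≈ 0.292932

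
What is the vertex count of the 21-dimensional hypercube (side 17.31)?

The 21-cube has 2^21 = 2097152 vertices.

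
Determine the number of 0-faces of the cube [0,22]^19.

f_0(19-cube) = (19 choose 0) · 2^19 = 524288.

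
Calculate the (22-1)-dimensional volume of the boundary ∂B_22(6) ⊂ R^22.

The surface area of an n-ball is 2π^(n/2) r^(n-1) / Γ(n/2). For n=22, r=6: 2115832430592·π^11/175 ≈ 3.55707e+15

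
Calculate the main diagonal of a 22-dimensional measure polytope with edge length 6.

Diagonal = √22 · 6 ≈ 28.1425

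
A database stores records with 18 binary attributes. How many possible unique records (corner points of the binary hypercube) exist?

An n-cube has 2^n vertices; for n = 18 that is 2^18 = 262144.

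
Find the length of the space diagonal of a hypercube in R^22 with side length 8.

Diagonal = √22 · 8 ≈ 37.5233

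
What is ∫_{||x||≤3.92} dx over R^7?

Volume = π^{7/2}·(3.92)^7/Γ(9/2) ≈ 67202.1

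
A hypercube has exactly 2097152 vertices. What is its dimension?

The n-cube has 2^n vertices, and 2097152 = 2^21, so n = 21.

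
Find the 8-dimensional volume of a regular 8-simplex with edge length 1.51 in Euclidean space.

V_8 = √(9) · 1.51^8 / (8! · 2^(8/2)) ≈ 0.000125689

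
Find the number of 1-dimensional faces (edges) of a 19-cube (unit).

Each of the 2^19 = 524288 vertices has degree 19; total edges = 19·2^19/2 = 4980736.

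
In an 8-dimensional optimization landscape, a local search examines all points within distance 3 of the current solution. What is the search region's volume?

V = 2187·π^4/8 ≈ 26629.2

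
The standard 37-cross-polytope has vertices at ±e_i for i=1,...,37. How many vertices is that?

Number of vertices = 2n = 74.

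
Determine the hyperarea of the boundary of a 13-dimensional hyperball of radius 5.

The surface area of an n-ball is 2π^(n/2) r^(n-1) / Γ(n/2). For n=13, r=5: 6250000000·π^6/2079 ≈ 2.89018e+09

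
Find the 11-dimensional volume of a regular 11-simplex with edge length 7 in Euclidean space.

For a regular n-simplex with edge a, V = (a^n / n!)·√((n+1)/2^n). With a=7, n=11: V ≈ 3.79183.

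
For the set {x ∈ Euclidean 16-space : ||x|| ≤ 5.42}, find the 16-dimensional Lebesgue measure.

Volume = π^{16/2}·(5.42)^16/Γ(9) ≈ 1.30517e+11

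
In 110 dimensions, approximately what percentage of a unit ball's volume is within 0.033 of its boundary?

1 - (1-0.033)^110 ≈ 0.975059 ≈ 97.51%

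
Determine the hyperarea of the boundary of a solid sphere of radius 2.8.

The surface area of an n-ball is 2π^(n/2) r^(n-1) / Γ(n/2). For n=3, r=2.8: 4πr² = 4π·(2.8)² ≈ 98.5203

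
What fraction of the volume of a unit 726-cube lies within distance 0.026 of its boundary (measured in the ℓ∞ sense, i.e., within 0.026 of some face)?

The inner cube has side 1-2·0.026 = 0.948 and volume (0.948)^726 ≈ 1.455e-17, so the shell holds 1 - 1.455e-17 of the volume.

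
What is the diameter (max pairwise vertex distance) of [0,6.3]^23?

||(6.3,6.3,...,6.3)|| = √(23)·6.3 ≈ 30.2137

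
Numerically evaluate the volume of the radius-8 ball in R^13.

The n-ball volume is π^(n/2)·r^n/Γ(n/2+1). With n=13, r=8: V = 70368744177664·π^6/135135 ≈ 5.00623e+11.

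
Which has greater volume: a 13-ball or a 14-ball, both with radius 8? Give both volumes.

V_13(8) ≈ 5.00623e+11. V_14(8) ≈ 2.63559e+12. The 14-ball is larger.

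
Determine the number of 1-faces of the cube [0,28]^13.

An n-cube has C(n,k)·2^(n-k) k-faces. Here C(13,1)·2^12 = 13·4096 = 53248.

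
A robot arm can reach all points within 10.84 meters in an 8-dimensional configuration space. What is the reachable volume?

The n-ball volume is π^(n/2)·r^n/Γ(n/2+1). With n=8, r=10.84: V ≈ 7.73789e+08.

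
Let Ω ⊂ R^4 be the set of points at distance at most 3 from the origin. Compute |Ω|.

V_4(3) = π^(4/2) · (3)^4 / Γ(4/2 + 1) = 81·π^2/2 ≈ 399.719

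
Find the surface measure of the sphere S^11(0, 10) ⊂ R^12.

S = n·V_n(r)/r = 12·V_12(10)/10 (volume-to-surface relation), giving 5000000000·π^6/3 ≈ 1.60232e+12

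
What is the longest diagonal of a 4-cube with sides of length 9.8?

Diagonal = √4 · 9.8 = 19.6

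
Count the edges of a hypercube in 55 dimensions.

Number of 1-faces = C(55,1)·2^(55-1) = 55·18014398509481984 = 990791918021509120.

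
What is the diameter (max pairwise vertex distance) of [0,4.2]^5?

d = √(4.2² + 4.2² + ... + 4.2²) [5 terms] = √(5·4.2²) = 4.2√5 ≈ 9.39149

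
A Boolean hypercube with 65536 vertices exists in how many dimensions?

n = log_2(65536) = 16.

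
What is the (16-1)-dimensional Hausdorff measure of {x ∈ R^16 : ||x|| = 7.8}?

|∂B_16(7.8)| ≈ 9.06186e+13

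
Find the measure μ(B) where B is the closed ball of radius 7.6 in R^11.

The n-ball volume is π^(n/2)·r^n/Γ(n/2+1). With n=11, r=7.6: V ≈ 9.20565e+09.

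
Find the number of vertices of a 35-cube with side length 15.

The 35-cube has 2^35 = 34359738368 vertices.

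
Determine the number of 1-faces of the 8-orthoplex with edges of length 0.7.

f_1(8-orthoplex) = 2^2 · (8 choose 2) = 112.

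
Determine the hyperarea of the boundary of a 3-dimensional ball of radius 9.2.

The surface area of an n-ball is 2π^(n/2) r^(n-1) / Γ(n/2). For n=3, r=9.2: 4πr² = 4π·(9.2)² ≈ 1063.62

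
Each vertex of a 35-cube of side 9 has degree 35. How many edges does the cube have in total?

An n-cube has n·2^(n-1) edges. With n = 35: 35·17179869184 = 601295421440.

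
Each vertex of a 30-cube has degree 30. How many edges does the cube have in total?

Each of the 2^30 = 1073741824 vertices has degree 30; total edges = 30·2^30/2 = 16106127360.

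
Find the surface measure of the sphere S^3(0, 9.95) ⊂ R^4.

S_4(9.95) = 2·π^(4/2)·(9.95)^3 / Γ(4/2) ≈ 19444.6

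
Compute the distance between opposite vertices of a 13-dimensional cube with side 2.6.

The space diagonal of an n-cube of side s is s√n. Here 2.6·√13 ≈ 9.37443.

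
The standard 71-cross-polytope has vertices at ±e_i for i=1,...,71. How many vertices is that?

An n-cross-polytope has 2n vertices; here n = 71, giving 142.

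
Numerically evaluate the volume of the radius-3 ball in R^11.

The n-ball volume is π^(n/2)·r^n/Γ(n/2+1). With n=11, r=3: V = 419904·π^5/385 ≈ 333763.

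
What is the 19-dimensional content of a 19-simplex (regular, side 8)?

V_19 = √(20) · 8^19 / (19! · 2^(19/2)) ≈ 0.0073172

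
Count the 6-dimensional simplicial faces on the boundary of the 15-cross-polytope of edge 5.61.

f_6(15-orthoplex) = 2^7 · (15 choose 7) = 823680.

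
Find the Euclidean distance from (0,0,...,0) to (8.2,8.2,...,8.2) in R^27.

The space diagonal of an n-cube of side s is s√n. Here 8.2·√27 ≈ 42.6084.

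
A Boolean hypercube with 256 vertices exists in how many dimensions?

The n-cube has 2^n vertices, and 256 = 2^8, so n = 8.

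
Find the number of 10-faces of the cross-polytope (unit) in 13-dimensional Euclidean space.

Each 10-face is the convex hull of 11 vertices, one chosen as ±e_i from each of 11 distinct axes: 2^11·C(13,11) = 159744.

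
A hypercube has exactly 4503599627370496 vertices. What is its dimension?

2^n = 4503599627370496 ⇒ n = log_2(4503599627370496) = 52.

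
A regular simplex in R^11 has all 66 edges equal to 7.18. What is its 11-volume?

Volume = 7.18^11 · √(12/2^11) / 11! ≈ 5.01347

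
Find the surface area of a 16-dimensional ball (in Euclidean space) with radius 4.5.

|∂B_16(4.5)| = 22876792454961·π^8/9175040 ≈ 2.36584e+10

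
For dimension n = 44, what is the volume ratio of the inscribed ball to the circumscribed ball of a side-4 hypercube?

V_in / V_out = (r_in/r_out)^44 = (1/√44)^44 = 44^(-44/2) ≈ 6.98299e-37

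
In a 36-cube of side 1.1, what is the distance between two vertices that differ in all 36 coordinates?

d = √(1.1² + 1.1² + ... + 1.1²) [36 terms] = √(36·1.1²) = 1.1√36 = 6.6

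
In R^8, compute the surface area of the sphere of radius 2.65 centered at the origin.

|∂B_8(2.65)| ≈ 29798.8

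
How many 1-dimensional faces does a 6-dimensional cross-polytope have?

Each 1-face is the convex hull of 2 vertices, one chosen as ±e_i from each of 2 distinct axes: 2^2·C(6,2) = 60.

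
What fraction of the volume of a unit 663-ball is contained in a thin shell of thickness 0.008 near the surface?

V(inner)/V(outer) = ((1-0.008)/1)^663 ≈ 0.004867, so the shell fraction is 0.995133.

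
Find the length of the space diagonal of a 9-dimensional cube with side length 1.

Diagonal = √9 · 1 = 3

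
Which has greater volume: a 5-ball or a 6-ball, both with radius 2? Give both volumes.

V_5(2) ≈ 168.441. V_6(2) ≈ 330.734. The 6-ball is larger.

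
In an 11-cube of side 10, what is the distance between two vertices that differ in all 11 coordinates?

d = √(10² + 10² + ... + 10²) [11 terms] = √(11·10²) = 10√11 ≈ 33.1662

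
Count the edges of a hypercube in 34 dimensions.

Number of 1-faces = C(34,1)·2^(34-1) = 34·8589934592 = 292057776128.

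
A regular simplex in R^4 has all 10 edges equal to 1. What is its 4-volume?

Volume = 1^4 · √(5/2^4) / 4! ≈ 0.0232924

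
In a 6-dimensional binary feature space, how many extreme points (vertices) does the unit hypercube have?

Number of vertices = 2^6 = 64.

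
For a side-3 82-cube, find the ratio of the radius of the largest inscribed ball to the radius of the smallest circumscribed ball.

For an n-cube of any side s, the inradius is s/2 and the circumradius is s√n/2, so the ratio is 1/√82 ≈ 0.110432.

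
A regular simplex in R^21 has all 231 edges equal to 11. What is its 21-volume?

For a regular n-simplex with edge a, V = (a^n / n!)·√((n+1)/2^n). With a=11, n=21: V ≈ 0.469136.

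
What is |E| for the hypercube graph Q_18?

Each of the 2^18 = 262144 vertices has degree 18; total edges = 18·2^18/2 = 2359296.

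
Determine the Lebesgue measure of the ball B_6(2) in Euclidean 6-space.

The n-ball volume is π^(n/2)·r^n/Γ(n/2+1). With n=6, r=2: V = 32·π^3/3 ≈ 330.734.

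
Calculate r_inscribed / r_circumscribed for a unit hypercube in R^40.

r_in / r_out = (1/2) / (1√40/2) = 1/√40 ≈ 0.158114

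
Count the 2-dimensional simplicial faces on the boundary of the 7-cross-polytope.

Each 2-face is the convex hull of 3 vertices, one chosen as ±e_i from each of 3 distinct axes: 2^3·C(7,3) = 280.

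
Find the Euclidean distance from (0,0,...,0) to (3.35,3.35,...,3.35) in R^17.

Diagonal = √17 · 3.35 ≈ 13.8124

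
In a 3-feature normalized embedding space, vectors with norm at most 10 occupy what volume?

The n-ball volume is π^(n/2)·r^n/Γ(n/2+1). With n=3, r=10: V = 4000·π/3 ≈ 4188.79.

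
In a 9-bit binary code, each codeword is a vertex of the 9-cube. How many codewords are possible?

Each vertex is a binary string of length 9, so there are 2^9 = 512.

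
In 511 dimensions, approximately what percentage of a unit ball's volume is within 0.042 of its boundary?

1 - (1-0.042)^511 ≈ 1 - 3.005e-10 ≈ (100 - 3e-08)%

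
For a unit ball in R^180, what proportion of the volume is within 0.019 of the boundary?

V(inner)/V(outer) = ((1-0.019)/1)^180 ≈ 0.03165, so the shell fraction is 0.968347.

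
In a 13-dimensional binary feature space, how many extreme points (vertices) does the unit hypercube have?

The 13-cube has 2^13 = 8192 vertices.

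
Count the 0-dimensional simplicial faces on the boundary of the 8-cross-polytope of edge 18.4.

Number of 0-faces = 2^(0+1) · C(8,0+1) = 2 · 8 = 16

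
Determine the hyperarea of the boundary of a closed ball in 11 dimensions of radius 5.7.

S = n·V_n(r)/r = 11·V_11(5.7)/5.7 (volume-to-surface relation), giving 7.50319e+08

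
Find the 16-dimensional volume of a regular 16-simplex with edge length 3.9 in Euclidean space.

For a regular n-simplex with edge a, V = (a^n / n!)·√((n+1)/2^n). With a=3.9, n=16: V ≈ 2.20495e-06.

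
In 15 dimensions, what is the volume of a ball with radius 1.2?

Volume = π^{15/2}·(1.2)^15/Γ(17/2) ≈ 5.8769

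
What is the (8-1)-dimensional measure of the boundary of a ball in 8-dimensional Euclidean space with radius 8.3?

The surface area of an n-ball is 2π^(n/2) r^(n-1) / Γ(n/2). For n=8, r=8.3: 8.81099e+07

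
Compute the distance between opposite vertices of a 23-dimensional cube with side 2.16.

d = √(2.16² + 2.16² + ... + 2.16²) [23 terms] = √(23·2.16²) = 2.16√23 ≈ 10.359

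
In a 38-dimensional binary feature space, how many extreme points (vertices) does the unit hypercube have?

Each vertex is a binary string of length 38, so there are 2^38 = 274877906944.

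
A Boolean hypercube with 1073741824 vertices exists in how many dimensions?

2^n = 1073741824 ⇒ n = log_2(1073741824) = 30.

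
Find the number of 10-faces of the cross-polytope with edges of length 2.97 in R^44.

Number of 10-faces = 2^(10+1) · C(44,10+1) = 2048 · 7669339132 = 15706806542336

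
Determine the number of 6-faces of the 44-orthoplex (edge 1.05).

f_6(44-orthoplex) = 2^7 · (44 choose 7) = 4905032704.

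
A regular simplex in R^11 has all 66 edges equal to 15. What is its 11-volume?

For a regular n-simplex with edge a, V = (a^n / n!)·√((n+1)/2^n). With a=15, n=11: V ≈ 16587.2.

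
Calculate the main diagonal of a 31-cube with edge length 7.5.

Diagonal = √31 · 7.5 ≈ 41.7582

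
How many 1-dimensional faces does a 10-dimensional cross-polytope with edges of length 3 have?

An n-cross-polytope has 2^(k+1)·C(n,k+1) k-faces. Here 2^2·C(10,2) = 4·45 = 180.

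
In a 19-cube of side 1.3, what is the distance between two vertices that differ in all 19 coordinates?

Diagonal = √19 · 1.3 ≈ 5.66657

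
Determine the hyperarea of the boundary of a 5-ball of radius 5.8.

S_5(5.8) = 2·π^(5/2)·(5.8)^4 / Γ(5/2) ≈ 29783.8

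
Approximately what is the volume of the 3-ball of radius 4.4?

The n-ball volume is π^(n/2)·r^n/Γ(n/2+1). With n=3, r=4.4: V ≈ 356.818.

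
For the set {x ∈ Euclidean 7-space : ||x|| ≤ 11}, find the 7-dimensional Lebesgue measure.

V = 311794736·π^3/105 ≈ 9.20723e+07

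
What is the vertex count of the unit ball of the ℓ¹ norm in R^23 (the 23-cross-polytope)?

The vertices are ±e_1, ..., ±e_23, so there are 2·23 = 46.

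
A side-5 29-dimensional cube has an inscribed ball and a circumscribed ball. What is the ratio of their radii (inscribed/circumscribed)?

For an n-cube of any side s, the inradius is s/2 and the circumradius is s√n/2, so the ratio is 1/√29 ≈ 0.185695.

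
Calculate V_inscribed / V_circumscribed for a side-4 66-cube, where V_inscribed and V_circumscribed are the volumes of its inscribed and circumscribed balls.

The radii are 4/2 and 4√66/2, so the volume ratio is (1/√66)^66 = 66^{-66/2} ≈ 9.01675e-61.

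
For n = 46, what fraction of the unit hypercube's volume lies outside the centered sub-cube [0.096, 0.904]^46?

1 - (1 - 2·0.096)^46 = 1 - 0.808^46 ≈ 0.999945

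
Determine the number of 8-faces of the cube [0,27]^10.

Choose 8 of 10 axes to span the face (C(10,8) = 45 ways), then fix each of the remaining 2 coordinates at one of its two extreme values (2^2 = 4 ways): 45·4 = 180.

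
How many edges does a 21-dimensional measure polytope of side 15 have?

Each of the 2^21 = 2097152 vertices has degree 21; total edges = 21·2^21/2 = 22020096.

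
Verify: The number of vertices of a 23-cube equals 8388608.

True. The 23-cube has 2^23 = 8388608 vertices.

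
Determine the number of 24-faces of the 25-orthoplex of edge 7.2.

An n-cross-polytope has 2^(k+1)·C(n,k+1) k-faces. Here 2^25·C(25,25) = 33554432·1 = 33554432.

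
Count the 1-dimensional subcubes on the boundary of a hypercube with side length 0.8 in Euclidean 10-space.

f_1(10-cube) = (10 choose 1) · 2^9 = 5120.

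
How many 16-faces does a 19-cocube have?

An n-cross-polytope has 2^(k+1)·C(n,k+1) k-faces. Here 2^17·C(19,17) = 131072·171 = 22413312.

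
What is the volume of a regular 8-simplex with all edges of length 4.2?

V_8 = √(9) · 4.2^8 / (8! · 2^(8/2)) ≈ 0.450272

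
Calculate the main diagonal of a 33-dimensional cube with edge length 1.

The space diagonal of an n-cube of side s is s√n. Here 1·√33 ≈ 5.74456.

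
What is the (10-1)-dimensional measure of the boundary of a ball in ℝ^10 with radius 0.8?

S_10(0.8) = 2·π^(10/2)·(0.8)^9 / Γ(10/2) ≈ 3.42277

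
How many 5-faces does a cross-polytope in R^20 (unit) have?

f_5(20-orthoplex) = 2^6 · (20 choose 6) = 2480640.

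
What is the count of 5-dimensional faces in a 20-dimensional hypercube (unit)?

An n-cube has C(n,k)·2^(n-k) k-faces. Here C(20,5)·2^15 = 15504·32768 = 508035072.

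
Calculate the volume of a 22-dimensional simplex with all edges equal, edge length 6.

V_22 = √(23) · 6^22 / (22! · 2^(22/2)) ≈ 2.74217e-07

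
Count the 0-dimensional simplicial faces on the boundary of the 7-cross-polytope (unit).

Each 0-face is the convex hull of 1 vertex, one chosen as ±e_i from each of 1 distinct axis: 2^1·C(7,1) = 14.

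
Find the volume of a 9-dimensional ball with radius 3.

The n-ball volume is π^(n/2)·r^n/Γ(n/2+1). With n=9, r=3: V = 23328·π^4/35 ≈ 64924.6.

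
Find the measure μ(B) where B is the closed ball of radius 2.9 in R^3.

The n-ball volume is π^(n/2)·r^n/Γ(n/2+1). With n=3, r=2.9: V ≈ 102.16.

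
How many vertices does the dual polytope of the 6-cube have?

Number of vertices = 2n = 12.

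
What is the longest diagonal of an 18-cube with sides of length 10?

Diagonal = √18 · 10 ≈ 42.4264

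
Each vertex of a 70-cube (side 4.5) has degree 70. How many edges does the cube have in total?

The 70-cube has n·2^(n-1) = 70·2^69 = 70·590295810358705651712 = 41320706725109395619840 edges.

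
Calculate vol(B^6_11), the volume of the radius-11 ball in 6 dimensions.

The n-ball volume is π^(n/2)·r^n/Γ(n/2+1). With n=6, r=11: V = 1771561·π^3/6 ≈ 9.15492e+06.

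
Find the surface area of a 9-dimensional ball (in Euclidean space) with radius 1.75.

S = n·V_n(r)/r = 9·V_9(1.75)/1.75 (volume-to-surface relation), giving 2611.35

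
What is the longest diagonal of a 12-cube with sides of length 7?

||(7,7,...,7)|| = √(12)·7 ≈ 24.2487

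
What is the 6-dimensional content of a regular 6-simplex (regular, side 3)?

For a regular n-simplex with edge a, V = (a^n / n!)·√((n+1)/2^n). With a=3, n=6: V ≈ 0.334853.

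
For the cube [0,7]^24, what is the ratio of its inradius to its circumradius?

For an n-cube of any side s, the inradius is s/2 and the circumradius is s√n/2, so the ratio is 1/√24 ≈ 0.204124.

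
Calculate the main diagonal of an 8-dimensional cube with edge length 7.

Diagonal = √8 · 7 ≈ 19.799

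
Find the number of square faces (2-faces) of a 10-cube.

f_2(10-cube) = (10 choose 2) · 2^8 = 11520.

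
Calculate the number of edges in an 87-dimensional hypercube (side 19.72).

Each of the 2^87 = 154742504910672534362390528 vertices has degree 87; total edges = 87·2^87/2 = 6731298963614255244763987968.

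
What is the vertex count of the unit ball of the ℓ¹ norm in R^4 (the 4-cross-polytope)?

An n-cross-polytope has 2n vertices; here n = 4, giving 8.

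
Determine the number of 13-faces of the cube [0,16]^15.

Choose 13 of 15 axes to span the face (C(15,13) = 105 ways), then fix each of the remaining 2 coordinates at one of its two extreme values (2^2 = 4 ways): 105·4 = 420.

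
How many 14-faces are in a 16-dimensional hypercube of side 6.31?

Choose 14 of 16 axes to span the face (C(16,14) = 120 ways), then fix each of the remaining 2 coordinates at one of its two extreme values (2^2 = 4 ways): 120·4 = 480.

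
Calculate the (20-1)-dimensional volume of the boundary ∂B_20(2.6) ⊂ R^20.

The surface area of an n-ball is 2π^(n/2) r^(n-1) / Γ(n/2). For n=20, r=2.6: 3.95603e+07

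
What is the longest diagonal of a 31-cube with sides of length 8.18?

Diagonal = √31 · 8.18 ≈ 45.5443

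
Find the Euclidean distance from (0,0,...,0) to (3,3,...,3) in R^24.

Diagonal = √24 · 3 ≈ 14.6969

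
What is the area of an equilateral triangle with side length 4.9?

Area = (√3/4) · 4.9² = 10.3966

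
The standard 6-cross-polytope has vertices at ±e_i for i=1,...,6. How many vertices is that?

The 6-dimensional cross-polytope has 2n = 2·6 = 12 vertices.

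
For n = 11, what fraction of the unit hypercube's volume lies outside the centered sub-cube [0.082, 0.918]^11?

1 - (1 - 2·0.082)^11 = 1 - 0.836^11 ≈ 0.860598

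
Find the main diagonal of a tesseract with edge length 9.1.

||(9.1,9.1,...,9.1)|| = √(4)·9.1 = 18.2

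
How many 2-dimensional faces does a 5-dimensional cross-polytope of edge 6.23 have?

Number of 2-faces = 2^(2+1) · C(5,2+1) = 8 · 10 = 80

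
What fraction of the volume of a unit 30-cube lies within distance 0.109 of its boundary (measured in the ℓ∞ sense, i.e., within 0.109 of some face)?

Shell fraction = 1 - (1-0.218)^30 ≈ 0.999375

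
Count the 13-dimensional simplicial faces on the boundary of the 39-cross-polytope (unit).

f_13(39-orthoplex) = 2^14 · (39 choose 14) = 247144520024064.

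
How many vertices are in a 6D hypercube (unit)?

An n-cube has C(n,k)·2^(n-k) k-faces. Here C(6,0)·2^6 = 1·64 = 64.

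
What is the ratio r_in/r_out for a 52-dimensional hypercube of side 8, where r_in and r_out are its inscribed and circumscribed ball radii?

For an n-cube of any side s, the inradius is s/2 and the circumradius is s√n/2, so the ratio is 1/√52 ≈ 0.138675.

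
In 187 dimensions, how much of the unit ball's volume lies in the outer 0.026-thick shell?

1 - (1-0.026)^187 ≈ 0.992747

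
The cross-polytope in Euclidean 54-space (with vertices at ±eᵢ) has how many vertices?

Number of vertices = 2n = 108.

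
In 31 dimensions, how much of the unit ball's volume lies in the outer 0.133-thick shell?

V(inner)/V(outer) = ((1-0.133)/1)^31 ≈ 0.01198, so the shell fraction is 0.988016.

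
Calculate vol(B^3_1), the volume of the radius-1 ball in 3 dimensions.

Volume = π^{3/2}·(1)^3/Γ(5/2) = 4·π/3 ≈ 4.18879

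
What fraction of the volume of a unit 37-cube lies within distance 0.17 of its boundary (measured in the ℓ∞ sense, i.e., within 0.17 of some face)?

Shell fraction = 1 - (1-0.34)^37 ≈ 0.9999997896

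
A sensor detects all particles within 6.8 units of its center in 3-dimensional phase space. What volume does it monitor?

The n-ball volume is π^(n/2)·r^n/Γ(n/2+1). With n=3, r=6.8: V ≈ 1317.09.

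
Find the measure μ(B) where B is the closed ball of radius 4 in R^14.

The n-ball volume is π^(n/2)·r^n/Γ(n/2+1). With n=14, r=4: V = 16777216·π^7/315 ≈ 1.60864e+08.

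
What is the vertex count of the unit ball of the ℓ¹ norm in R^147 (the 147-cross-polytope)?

The 147-dimensional cross-polytope has 2n = 2·147 = 294 vertices.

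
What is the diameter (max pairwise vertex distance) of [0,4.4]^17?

The space diagonal of an n-cube of side s is s√n. Here 4.4·√17 ≈ 18.1417.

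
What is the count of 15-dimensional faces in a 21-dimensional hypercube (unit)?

Choose 15 of 21 axes to span the face (C(21,15) = 54264 ways), then fix each of the remaining 6 coordinates at one of its two extreme values (2^6 = 64 ways): 54264·64 = 3472896.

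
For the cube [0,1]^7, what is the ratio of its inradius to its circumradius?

r_in / r_out = (1/2) / (1√7/2) = 1/√7 ≈ 0.377964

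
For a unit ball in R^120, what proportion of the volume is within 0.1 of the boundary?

1 - (1-0.1)^120 ≈ 0.9999967708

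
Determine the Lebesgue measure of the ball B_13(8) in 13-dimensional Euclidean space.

V_13(8) = π^(13/2) · (8)^13 / Γ(13/2 + 1) = 70368744177664·π^6/135135 ≈ 5.00623e+11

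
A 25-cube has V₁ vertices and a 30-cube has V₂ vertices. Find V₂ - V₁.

V₁ = 2^25 = 33554432. V₂ = 2^30 = 1073741824. V₂ - V₁ = 1040187392.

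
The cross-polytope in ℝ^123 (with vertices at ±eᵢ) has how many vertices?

Number of vertices = 2n = 246.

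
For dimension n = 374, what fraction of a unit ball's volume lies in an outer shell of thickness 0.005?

1 - (1-0.005)^374 ≈ 0.846598 ≈ 84.66%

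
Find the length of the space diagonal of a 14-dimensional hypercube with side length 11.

The space diagonal of an n-cube of side s is s√n. Here 11·√14 ≈ 41.1582.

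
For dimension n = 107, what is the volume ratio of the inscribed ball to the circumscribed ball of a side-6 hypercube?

The radii are 6/2 and 6√107/2, so the volume ratio is (1/√107)^107 = 107^{-107/2} ≈ 2.67897e-109.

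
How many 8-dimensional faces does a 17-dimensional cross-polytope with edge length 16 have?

Each 8-face is the convex hull of 9 vertices, one chosen as ±e_i from each of 9 distinct axes: 2^9·C(17,9) = 12446720.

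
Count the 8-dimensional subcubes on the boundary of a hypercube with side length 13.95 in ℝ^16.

Choose 8 of 16 axes to span the face (C(16,8) = 12870 ways), then fix each of the remaining 8 coordinates at one of its two extreme values (2^8 = 256 ways): 12870·256 = 3294720.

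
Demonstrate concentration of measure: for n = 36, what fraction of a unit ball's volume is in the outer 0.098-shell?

1 - (1-0.098)^36 ≈ 0.975597 ≈ 97.56%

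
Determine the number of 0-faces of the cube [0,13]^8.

Choose 0 of 8 axes to span the face (C(8,0) = 1 way), then fix each of the remaining 8 coordinates at one of its two extreme values (2^8 = 256 ways): 1·256 = 256.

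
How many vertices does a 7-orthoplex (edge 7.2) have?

Each 0-face is the convex hull of 1 vertex, one chosen as ±e_i from each of 1 distinct axis: 2^1·C(7,1) = 14.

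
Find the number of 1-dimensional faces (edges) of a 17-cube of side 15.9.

Number of 1-faces = C(17,1)·2^(17-1) = 17·65536 = 1114112.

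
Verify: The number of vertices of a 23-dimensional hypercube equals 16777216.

False. The 23-cube has 2^23 = 8388608 vertices.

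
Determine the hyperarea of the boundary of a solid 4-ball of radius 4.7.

S = n·V_n(r)/r = 4·V_4(4.7)/4.7 (volume-to-surface relation), giving 2049.38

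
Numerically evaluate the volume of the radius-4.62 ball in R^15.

The n-ball volume is π^(n/2)·r^n/Γ(n/2+1). With n=15, r=4.62: V ≈ 3.5568e+09.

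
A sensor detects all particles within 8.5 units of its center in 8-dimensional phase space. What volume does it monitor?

V_8(8.5) = π^(8/2) · (8.5)^8 / Γ(8/2 + 1) = 6975757441·π^4/6144 ≈ 1.10596e+08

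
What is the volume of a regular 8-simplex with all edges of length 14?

V_8 = √(9) · 14^8 / (8! · 2^(8/2)) ≈ 6862.86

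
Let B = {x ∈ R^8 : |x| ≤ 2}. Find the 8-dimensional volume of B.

V_8(2) = π^(8/2) · (2)^8 / Γ(8/2 + 1) = 32·π^4/3 ≈ 1039.03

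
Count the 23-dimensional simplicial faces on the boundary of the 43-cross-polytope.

Number of 23-faces = 2^(23+1) · C(43,23+1) = 16777216 · 800472431850 = 13429698891192729600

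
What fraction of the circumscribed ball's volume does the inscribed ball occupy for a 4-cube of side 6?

Volume scales as r^n, and r_in/r_out = 1/√4, giving (1/√4)^4 ≈ 0.0625.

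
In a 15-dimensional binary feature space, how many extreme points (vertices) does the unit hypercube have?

An n-cube has 2^n vertices; for n = 15 that is 2^15 = 32768.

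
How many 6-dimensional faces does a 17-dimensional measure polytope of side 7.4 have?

An n-cube has C(n,k)·2^(n-k) k-faces. Here C(17,6)·2^11 = 12376·2048 = 25346048.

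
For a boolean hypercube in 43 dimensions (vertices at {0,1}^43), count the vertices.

Each vertex is a binary string of length 43, so there are 2^43 = 8796093022208.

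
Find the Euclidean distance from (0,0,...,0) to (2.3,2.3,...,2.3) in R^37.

d = √(2.3² + 2.3² + ... + 2.3²) [37 terms] = √(37·2.3²) = 2.3√37 ≈ 13.9904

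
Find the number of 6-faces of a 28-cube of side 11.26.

f_6(28-cube) = (28 choose 6) · 2^22 = 1580162088960.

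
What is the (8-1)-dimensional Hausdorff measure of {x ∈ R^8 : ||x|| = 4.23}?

The surface area of an n-ball is 2π^(n/2) r^(n-1) / Γ(n/2). For n=8, r=4.23: 786794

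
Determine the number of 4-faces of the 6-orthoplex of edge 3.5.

Each 4-face is the convex hull of 5 vertices, one chosen as ±e_i from each of 5 distinct axes: 2^5·C(6,5) = 192.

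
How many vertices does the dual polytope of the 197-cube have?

An n-cross-polytope has 2n vertices; here n = 197, giving 394.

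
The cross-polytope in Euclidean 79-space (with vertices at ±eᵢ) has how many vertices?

The 79-dimensional cross-polytope has 2n = 2·79 = 158 vertices.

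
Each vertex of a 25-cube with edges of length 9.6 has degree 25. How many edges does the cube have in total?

An n-cube has n·2^(n-1) edges. With n = 25: 25·16777216 = 419430400.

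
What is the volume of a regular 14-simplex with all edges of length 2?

Volume = 2^14 · √(15/2^14) / 14! ≈ 5.68653e-09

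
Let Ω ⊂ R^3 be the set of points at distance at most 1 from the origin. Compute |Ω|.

Volume = π^{3/2}·(1)^3/Γ(5/2) = 4·π/3 ≈ 4.18879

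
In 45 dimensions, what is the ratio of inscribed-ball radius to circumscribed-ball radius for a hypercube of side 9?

For an n-cube of any side s, the inradius is s/2 and the circumradius is s√n/2, so the ratio is 1/√45 ≈ 0.149071.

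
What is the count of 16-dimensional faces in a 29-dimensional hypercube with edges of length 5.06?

Number of 16-faces = C(29,16) · 2^(29-16) = 67863915 · 8192 = 555941191680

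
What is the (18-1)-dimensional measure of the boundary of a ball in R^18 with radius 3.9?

|∂B_18(3.9)| ≈ 1.6518e+10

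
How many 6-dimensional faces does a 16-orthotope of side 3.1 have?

Number of 6-faces = C(16,6) · 2^(16-6) = 8008 · 1024 = 8200192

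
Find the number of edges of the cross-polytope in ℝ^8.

Each 1-face is the convex hull of 2 vertices, one chosen as ±e_i from each of 2 distinct axes: 2^2·C(8,2) = 112.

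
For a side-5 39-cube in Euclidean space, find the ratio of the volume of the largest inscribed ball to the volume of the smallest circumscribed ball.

The radii are 5/2 and 5√39/2, so the volume ratio is (1/√39)^39 = 39^{-39/2} ≈ 9.42411e-32.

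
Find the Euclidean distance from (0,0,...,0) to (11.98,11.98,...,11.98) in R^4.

Diagonal = √4 · 11.98 = 23.96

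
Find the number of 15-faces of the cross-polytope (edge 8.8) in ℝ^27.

An n-cross-polytope has 2^(k+1)·C(n,k+1) k-faces. Here 2^16·C(27,16) = 65536·13037895 = 854451486720.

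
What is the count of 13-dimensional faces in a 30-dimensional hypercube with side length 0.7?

Choose 13 of 30 axes to span the face (C(30,13) = 119759850 ways), then fix each of the remaining 17 coordinates at one of its two extreme values (2^17 = 131072 ways): 119759850·131072 = 15697163059200.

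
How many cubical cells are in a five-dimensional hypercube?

An n-cube has C(n,k)·2^(n-k) k-faces. Here C(5,3)·2^2 = 10·4 = 40.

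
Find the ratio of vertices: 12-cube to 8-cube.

The 12-cube has 2^12 = 4096 vertices. The 8-cube has 2^8 = 256 vertices. Ratio: 4096/256 = 16.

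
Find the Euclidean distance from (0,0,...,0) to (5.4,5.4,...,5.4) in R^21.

The space diagonal of an n-cube of side s is s√n. Here 5.4·√21 ≈ 24.7459.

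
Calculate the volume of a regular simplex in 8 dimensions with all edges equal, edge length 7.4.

V_8 = √(9) · 7.4^8 / (8! · 2^(8/2)) ≈ 41.8152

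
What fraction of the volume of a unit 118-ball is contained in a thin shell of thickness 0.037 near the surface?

1 - (1-0.037)^118 ≈ 0.988308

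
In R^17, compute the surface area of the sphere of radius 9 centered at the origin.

S = n·V_n(r)/r = 17·V_17(9)/9 (volume-to-surface relation), giving 11712917736940032·π^8/25025 ≈ 4.44109e+15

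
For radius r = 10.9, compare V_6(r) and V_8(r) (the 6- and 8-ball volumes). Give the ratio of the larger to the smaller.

V_6(10.9) ≈ 8.66677e+06, V_8(10.9) ≈ 8.08724e+08. The 8-ball is larger by a factor of 93.31.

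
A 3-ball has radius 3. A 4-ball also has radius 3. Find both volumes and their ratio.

V_3(3) ≈ 113.097. V_4(3) ≈ 399.719. Ratio V_3/V_4 ≈ 0.2829.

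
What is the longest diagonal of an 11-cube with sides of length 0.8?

Diagonal = √11 · 0.8 ≈ 2.6533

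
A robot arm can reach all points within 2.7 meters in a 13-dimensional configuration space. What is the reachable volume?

Volume = π^{13/2}·(2.7)^13/Γ(15/2) ≈ 369037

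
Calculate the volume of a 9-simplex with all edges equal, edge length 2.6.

For a regular n-simplex with edge a, V = (a^n / n!)·√((n+1)/2^n). With a=2.6, n=9: V ≈ 0.00209104.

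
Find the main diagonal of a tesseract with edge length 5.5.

d = √(5.5² + 5.5² + ... + 5.5²) [4 terms] = √(4·5.5²) = 5.5√4 = 11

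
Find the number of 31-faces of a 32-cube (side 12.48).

Number of 31-faces = C(32,31) · 2^(32-31) = 32 · 2 = 64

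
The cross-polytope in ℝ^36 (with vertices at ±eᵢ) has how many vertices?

The 36-dimensional cross-polytope has 2n = 2·36 = 72 vertices.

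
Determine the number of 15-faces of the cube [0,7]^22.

An n-cube has C(n,k)·2^(n-k) k-faces. Here C(22,15)·2^7 = 170544·128 = 21829632.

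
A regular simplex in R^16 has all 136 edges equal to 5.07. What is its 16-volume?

For a regular n-simplex with edge a, V = (a^n / n!)·√((n+1)/2^n). With a=5.07, n=16: V ≈ 0.000146721.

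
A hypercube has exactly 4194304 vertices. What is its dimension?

2^n = 4194304 ⇒ n = log_2(4194304) = 22.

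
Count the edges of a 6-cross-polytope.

f_1(6-orthoplex) = 2^2 · (6 choose 2) = 60.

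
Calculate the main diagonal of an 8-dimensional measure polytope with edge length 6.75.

||(6.75,6.75,...,6.75)|| = √(8)·6.75 ≈ 19.0919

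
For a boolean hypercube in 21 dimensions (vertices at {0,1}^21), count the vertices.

Number of vertices = 2^21 = 2097152.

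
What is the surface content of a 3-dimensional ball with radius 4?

|∂B_3(4)| = 4πr² = 4π·(4)² ≈ 201.062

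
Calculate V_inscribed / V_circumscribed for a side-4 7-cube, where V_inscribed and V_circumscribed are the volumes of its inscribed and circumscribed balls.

The radii are 4/2 and 4√7/2, so the volume ratio is (1/√7)^7 = 7^{-7/2} ≈ 0.00110194.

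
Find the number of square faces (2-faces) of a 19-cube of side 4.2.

Number of 2-faces = C(19,2) · 2^(19-2) = 171 · 131072 = 22413312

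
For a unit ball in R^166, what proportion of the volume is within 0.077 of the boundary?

V(inner)/V(outer) = ((1-0.077)/1)^166 ≈ 1.673e-06, so the shell fraction is 0.9999983271.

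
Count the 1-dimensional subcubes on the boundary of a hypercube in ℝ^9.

f_1(9-cube) = (9 choose 1) · 2^8 = 2304.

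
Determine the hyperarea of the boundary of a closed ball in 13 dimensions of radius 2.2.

|∂B_13(2.2)| ≈ 152180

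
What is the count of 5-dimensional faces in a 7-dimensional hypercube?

Choose 5 of 7 axes to span the face (C(7,5) = 21 ways), then fix each of the remaining 2 coordinates at one of its two extreme values (2^2 = 4 ways): 21·4 = 84.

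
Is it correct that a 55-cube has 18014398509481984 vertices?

False. The 55-cube has 2^55 = 36028797018963968 vertices.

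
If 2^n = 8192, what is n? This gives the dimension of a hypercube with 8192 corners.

2^n = 8192 ⇒ n = log_2(8192) = 13.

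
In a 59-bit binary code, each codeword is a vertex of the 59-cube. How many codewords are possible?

An n-cube has 2^n vertices; for n = 59 that is 2^59 = 576460752303423488.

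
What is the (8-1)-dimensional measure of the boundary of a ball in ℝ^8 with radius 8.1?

|∂B_8(8.1)| ≈ 7.42803e+07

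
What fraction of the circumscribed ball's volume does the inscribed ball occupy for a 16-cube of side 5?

V_in/V_out = n^(-n/2) = 16^(-16/2) ≈ 2.32831e-10.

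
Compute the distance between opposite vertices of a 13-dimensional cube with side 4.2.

Diagonal = √13 · 4.2 ≈ 15.1433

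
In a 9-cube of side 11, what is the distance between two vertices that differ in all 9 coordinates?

Diagonal = √9 · 11 = 33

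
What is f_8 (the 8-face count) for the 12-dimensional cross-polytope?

Each 8-face is the convex hull of 9 vertices, one chosen as ±e_i from each of 9 distinct axes: 2^9·C(12,9) = 112640.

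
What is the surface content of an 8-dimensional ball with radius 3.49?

S_8(3.49) = 2·π^(8/2)·(3.49)^7 / Γ(8/2) ≈ 204765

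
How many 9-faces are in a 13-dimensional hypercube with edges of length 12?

Choose 9 of 13 axes to span the face (C(13,9) = 715 ways), then fix each of the remaining 4 coordinates at one of its two extreme values (2^4 = 16 ways): 715·16 = 11440.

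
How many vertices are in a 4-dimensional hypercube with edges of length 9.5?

f_0(4-cube) = (4 choose 0) · 2^4 = 16.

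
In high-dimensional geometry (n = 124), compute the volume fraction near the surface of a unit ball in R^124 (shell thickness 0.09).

1 - (1-0.09)^124 ≈ 0.999992 ≈ 99.999166%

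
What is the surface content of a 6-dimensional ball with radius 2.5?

S_6(2.5) = 2·π^(6/2)·(2.5)^5 / Γ(6/2) = 3125·π^3/32 ≈ 3027.96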